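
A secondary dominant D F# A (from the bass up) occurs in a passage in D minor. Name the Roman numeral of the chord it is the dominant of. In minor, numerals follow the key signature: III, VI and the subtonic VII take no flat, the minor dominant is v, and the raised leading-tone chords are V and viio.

The chord is a major triad on D.
A dominant resolves down a perfect fifth: D → G. In D minor, G is scale degree 4, i.e. iv.

iv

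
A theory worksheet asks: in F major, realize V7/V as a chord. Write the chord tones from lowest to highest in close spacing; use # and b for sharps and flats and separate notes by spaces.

The slash means an applied dominant: we want the dominant of V. In F major, V is C major, and its dominant is built on G.
Building a dominant seventh chord on G gives G-B-D-F.

G B D F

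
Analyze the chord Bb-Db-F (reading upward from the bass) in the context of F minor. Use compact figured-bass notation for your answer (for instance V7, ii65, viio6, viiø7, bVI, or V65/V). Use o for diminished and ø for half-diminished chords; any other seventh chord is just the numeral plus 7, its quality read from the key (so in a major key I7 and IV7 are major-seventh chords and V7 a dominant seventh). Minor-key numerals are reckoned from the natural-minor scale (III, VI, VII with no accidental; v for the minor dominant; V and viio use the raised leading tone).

iv

Stacked in thirds the chord is Bb-Db-F: a minor triad on Bb.
Bb is scale degree 4 in F minor, and a minor triad on that degree is written iv.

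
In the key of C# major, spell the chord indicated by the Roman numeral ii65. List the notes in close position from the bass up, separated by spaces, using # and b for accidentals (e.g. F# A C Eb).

F# A# C# D#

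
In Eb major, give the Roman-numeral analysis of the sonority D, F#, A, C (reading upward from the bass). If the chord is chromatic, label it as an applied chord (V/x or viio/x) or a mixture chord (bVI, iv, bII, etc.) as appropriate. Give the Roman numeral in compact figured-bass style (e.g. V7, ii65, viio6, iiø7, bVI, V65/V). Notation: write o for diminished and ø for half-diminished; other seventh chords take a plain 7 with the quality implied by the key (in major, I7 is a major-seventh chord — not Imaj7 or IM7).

V7/iii

Stacked in thirds the chord is D-F#-A-C: a dominant seventh chord on D.
D is not a diatonic chord root with this quality in Eb major, but it lies a perfect fifth above G (iii), so the chord functions as an applied dominant of iii.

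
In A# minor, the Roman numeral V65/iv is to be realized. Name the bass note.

C##

The applied chord V65/iv is rooted on A#: A#-C##-E#-G#.
The figure 65 means first inversion — the third is in the bass.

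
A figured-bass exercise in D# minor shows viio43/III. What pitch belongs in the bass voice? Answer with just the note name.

The applied chord viio43/III is rooted on E#: E#-G#-B-D.
The figure 43 means second inversion — the fifth is in the bass.

B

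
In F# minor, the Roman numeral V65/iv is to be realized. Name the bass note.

The applied chord V65/iv is rooted on F#: F#-A#-C#-E.
The figure 65 means first inversion — the third is in the bass.

A#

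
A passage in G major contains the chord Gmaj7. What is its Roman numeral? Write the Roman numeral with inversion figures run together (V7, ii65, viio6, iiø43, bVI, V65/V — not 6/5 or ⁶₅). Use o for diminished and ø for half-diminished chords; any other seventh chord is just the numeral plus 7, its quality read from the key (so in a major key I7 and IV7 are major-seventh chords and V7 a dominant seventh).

Stacked in thirds the chord is G-B-D-F#: a major seventh chord on G.
In G major, G is the tonic; the diatonic major seventh chord there is I7.

I7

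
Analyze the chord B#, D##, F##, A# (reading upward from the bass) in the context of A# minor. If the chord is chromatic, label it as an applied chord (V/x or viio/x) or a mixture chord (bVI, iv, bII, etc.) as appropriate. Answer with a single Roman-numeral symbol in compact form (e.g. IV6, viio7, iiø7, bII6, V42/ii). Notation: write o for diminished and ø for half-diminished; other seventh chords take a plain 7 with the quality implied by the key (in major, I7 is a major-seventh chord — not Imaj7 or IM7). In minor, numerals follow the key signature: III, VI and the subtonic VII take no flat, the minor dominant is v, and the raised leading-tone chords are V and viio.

V7/V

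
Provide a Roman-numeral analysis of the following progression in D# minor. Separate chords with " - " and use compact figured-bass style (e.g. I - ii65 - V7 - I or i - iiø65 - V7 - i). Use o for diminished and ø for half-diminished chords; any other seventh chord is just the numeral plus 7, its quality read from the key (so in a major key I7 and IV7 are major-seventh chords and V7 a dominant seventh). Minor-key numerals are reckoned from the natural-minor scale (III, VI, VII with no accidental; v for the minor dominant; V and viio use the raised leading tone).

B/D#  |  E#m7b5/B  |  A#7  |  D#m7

B/D#: major triad on B = scale degree 6 → VI6.
E#m7b5/B: half-diminished seventh chord on E# = scale degree 2 → iiø43.
A#7: root A# is the dominant; dominant seventh chord there is V7.
D#m7: minor seventh chord on D# = scale degree 1 → i7.

VI6 - iiø43 - V7 - i7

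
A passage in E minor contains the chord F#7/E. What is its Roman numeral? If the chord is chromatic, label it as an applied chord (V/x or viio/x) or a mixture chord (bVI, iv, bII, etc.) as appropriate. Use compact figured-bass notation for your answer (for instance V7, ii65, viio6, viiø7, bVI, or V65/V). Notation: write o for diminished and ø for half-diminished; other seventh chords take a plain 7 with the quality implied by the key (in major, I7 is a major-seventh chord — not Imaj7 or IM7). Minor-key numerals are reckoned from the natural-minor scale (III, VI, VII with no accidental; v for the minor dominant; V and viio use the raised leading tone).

V42/V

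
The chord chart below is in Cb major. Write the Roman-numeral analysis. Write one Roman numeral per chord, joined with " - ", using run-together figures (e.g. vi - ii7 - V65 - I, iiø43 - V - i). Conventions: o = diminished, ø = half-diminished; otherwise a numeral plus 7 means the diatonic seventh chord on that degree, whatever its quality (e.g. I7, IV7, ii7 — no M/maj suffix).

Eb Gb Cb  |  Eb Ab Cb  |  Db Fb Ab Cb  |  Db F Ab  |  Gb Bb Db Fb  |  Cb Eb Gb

Eb-Gb-Cb: major triad on Cb = scale degree 1 → I6.
Eb-Ab-Cb: minor triad on Ab = scale degree 6 → vi64.
Db-Fb-Ab-Cb: minor seventh chord on Db = scale degree 2 → ii7.
Db-F-Ab: a major triad on Db, the applied dominant of V → V/V.
Gb-Bb-Db-Fb: root Gb is the dominant; dominant seventh chord there is V7.
Cb-Eb-Gb has root Cb, degree 1 in Cb major, so I.

I6 - vi64 - ii7 - V/V - V7 - I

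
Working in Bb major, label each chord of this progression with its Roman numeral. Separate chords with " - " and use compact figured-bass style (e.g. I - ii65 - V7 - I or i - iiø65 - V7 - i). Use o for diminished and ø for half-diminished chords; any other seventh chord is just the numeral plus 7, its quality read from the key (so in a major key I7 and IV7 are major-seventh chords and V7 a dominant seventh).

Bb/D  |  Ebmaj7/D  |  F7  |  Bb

I6 - IV42 - V7 - I

Bb/D: major triad on Bb = scale degree 1 → I6.
Ebmaj7/D: major seventh chord on Eb = scale degree 4 → IV42.
F7: root F is the dominant; dominant seventh chord there is V7.
Bb has root Bb, degree 1 in Bb major, so I.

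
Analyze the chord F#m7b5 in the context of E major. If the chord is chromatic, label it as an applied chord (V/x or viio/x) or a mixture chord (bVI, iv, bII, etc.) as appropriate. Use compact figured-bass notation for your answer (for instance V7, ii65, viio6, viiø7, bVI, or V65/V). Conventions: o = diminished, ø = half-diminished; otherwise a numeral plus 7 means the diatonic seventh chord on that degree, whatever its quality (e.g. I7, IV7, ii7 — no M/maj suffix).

The pitches F#-A-C-E form a half-diminished seventh chord rooted on F#.
F# is the second degree of E major. This is the half-diminished supertonic seventh, borrowed from the parallel minor.

iiø7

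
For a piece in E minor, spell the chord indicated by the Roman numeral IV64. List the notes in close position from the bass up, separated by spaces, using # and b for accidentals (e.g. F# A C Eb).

E A C#

Scale degree 4 in E minor is A; here the chord built on it is altered to a major triad. IV64 is the major subdominant, borrowed from the parallel major.
So the chord is A-C#-E.
The figured bass 64 indicates second inversion, placing the fifth (E) in the bass: E-A-C#.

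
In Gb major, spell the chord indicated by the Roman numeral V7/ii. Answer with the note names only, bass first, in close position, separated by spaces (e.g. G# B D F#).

The slash means an applied dominant: we want the dominant of ii. In Gb major, ii is Ab minor, and its dominant is built on Eb.
Building a dominant seventh chord on Eb gives Eb-G-Bb-Db.

Eb G Bb Db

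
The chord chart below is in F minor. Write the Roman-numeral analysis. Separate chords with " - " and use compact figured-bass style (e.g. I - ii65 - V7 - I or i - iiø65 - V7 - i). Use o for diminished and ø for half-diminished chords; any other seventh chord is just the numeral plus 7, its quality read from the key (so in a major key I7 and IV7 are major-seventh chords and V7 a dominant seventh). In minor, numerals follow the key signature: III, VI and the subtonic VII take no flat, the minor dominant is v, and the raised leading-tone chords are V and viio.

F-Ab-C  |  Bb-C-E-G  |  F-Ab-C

i - V42 - i

F-Ab-C has root F, degree 1 in F minor, so i.
Bb-C-E-G: root C is the dominant; dominant seventh chord there is V42.
F-Ab-C: minor triad on F = scale degree 1 → i.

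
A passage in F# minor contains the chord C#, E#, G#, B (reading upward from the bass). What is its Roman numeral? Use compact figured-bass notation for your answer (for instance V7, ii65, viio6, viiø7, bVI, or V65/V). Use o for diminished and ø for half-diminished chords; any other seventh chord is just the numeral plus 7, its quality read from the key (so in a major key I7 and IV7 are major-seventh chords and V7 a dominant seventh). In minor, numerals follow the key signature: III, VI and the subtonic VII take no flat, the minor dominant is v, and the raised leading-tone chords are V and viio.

V7

The pitches C#-E#-G#-B form a dominant seventh chord rooted on C#.
In F# minor, C# is the dominant; the diatonic dominant seventh chord there is V7.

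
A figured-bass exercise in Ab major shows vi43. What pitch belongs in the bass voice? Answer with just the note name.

C

vi in Ab major has root F; the chord is F-Ab-C-Eb.
The figure 43 means second inversion — the fifth is in the bass.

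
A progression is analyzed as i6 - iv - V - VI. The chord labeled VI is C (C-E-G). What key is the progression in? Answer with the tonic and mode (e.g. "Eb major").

E minor

VI is given as C-E-G — a major triad with root C.
Counting down 5 scale steps from C places the tonic on E; a major triad on degree 6 is diatonic only in minor.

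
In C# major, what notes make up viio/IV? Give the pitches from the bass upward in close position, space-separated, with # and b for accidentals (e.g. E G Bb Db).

The slash marks an applied leading-tone chord: viio of IV. In C# major, IV is F#, so the leading tone to it is E#, a half step below.
Building a diminished triad on E# gives E#-G#-B.

E# G# B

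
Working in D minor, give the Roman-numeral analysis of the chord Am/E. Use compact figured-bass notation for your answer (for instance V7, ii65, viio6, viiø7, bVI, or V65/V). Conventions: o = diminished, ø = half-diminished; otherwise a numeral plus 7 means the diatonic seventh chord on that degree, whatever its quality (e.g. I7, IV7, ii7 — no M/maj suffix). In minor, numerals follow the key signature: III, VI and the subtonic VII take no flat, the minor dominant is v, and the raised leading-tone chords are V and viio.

v64

The pitches A-C-E form a minor triad rooted on A.
In D minor, A is the dominant; the diatonic minor triad there is v.
With E in the bass the chord is in second inversion, so the figured bass is 64.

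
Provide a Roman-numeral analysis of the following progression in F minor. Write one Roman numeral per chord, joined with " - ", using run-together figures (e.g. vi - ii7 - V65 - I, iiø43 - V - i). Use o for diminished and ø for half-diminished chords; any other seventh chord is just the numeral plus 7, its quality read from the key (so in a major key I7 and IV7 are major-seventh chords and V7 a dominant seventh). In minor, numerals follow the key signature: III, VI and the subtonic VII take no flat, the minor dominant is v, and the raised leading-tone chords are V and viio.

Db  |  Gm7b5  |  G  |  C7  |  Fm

VI - iiø7 - V/V - V7 - i

Db has root Db, degree 6 in F minor, so VI.
Gm7b5: half-diminished seventh chord on G = scale degree 2 → iiø7.
G: a major triad on G, the applied dominant of V → V/V.
C7 has root C, degree 5 in F minor, so V7.
Fm: root F is the tonic; minor triad there is i.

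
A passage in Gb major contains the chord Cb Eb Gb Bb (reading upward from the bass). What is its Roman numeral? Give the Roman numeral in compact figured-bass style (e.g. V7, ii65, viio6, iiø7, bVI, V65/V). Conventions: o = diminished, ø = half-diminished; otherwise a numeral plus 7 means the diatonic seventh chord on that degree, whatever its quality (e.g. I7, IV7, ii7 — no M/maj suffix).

IV7

Stacked in thirds the chord is Cb-Eb-Gb-Bb: a major seventh chord on Cb.
Cb is scale degree 4 in Gb major, and a major seventh chord on that degree is written IV7.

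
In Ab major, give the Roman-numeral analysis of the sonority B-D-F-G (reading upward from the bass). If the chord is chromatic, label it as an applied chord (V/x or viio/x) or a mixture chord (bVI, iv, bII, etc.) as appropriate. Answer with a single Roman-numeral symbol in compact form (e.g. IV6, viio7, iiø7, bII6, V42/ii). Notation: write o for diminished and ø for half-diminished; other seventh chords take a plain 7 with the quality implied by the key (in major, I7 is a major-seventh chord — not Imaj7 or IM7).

V65/iii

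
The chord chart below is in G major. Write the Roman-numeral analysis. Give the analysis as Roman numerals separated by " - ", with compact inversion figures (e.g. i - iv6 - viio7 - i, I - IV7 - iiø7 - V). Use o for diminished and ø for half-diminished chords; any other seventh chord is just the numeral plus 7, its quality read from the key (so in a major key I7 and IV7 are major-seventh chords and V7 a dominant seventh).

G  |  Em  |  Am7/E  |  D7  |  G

G: root G is the tonic; major triad there is I.
Em has root E, degree 6 in G major, so vi.
Am7/E: minor seventh chord on A = scale degree 2 → ii43.
D7 has root D, degree 5 in G major, so V7.
G: major triad on G = scale degree 1 → I.

I - vi - ii43 - V7 - I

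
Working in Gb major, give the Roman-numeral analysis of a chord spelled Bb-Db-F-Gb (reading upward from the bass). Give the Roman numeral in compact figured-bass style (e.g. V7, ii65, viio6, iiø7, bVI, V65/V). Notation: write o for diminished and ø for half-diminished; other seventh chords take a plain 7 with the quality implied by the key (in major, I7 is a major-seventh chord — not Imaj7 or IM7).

I65

The pitches Gb-Bb-Db-F form a major seventh chord rooted on Gb.
Gb is scale degree 1 in Gb major, and a major seventh chord on that degree is written I7.
With Bb in the bass the chord is in first inversion, so the figured bass is 65.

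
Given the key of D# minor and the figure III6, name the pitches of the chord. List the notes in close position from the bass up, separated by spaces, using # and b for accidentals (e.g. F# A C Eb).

The numeral's case and figure indicate a major triad. In D# minor its root, the third degree, is F#.
That chord is spelled F#-A#-C#.
With the 6 figure the chord is in first inversion; from the bass A# upward in close position it reads A#-C#-F#.

A# C# F#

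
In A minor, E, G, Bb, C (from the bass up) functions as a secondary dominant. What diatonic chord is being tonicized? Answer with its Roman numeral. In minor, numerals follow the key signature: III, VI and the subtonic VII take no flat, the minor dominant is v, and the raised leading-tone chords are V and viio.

The chord is a dominant seventh chord on C.
A dominant resolves down a perfect fifth: C → F. In A minor, F is scale degree 6, i.e. VI.

VI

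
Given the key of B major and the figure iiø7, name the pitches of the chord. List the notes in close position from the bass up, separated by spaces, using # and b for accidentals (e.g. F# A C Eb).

Scale degree 2 in B major is C#; here the chord built on it is altered to a half-diminished seventh chord. iiø7 is the half-diminished supertonic seventh, borrowed from the parallel minor.
So the chord is C#-E-G-B.

C# E G B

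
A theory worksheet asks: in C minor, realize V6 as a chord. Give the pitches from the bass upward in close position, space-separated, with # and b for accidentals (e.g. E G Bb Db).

In C minor, the dominant is G. The dominant is major (leading tone raised), so V is a major triad.
That chord is spelled G-B-D.
With the 6 figure the chord is in first inversion; from the bass B upward in close position it reads B-D-G.

B D G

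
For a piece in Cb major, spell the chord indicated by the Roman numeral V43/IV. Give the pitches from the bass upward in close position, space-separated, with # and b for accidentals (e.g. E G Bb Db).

V43/IV is a secondary dominant — the dominant seventh of IV. IV in Cb major is Fb, so the applied chord's root is Cb, a perfect fifth above.
Building a dominant seventh chord on Cb gives Cb-Eb-Gb-Bbb.
With the 43 figure the chord is in second inversion; from the bass Gb upward in close position it reads Gb-Bbb-Cb-Eb.

Gb Bbb Cb Eb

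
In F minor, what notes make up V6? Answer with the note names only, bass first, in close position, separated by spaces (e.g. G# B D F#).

In F minor, scale degree 5 is C. The dominant is major (leading tone raised), so V is a major triad.
Stacking thirds from C gives C-E-G.
The figured bass 6 indicates first inversion, placing the third (E) in the bass: E-G-C.

E G C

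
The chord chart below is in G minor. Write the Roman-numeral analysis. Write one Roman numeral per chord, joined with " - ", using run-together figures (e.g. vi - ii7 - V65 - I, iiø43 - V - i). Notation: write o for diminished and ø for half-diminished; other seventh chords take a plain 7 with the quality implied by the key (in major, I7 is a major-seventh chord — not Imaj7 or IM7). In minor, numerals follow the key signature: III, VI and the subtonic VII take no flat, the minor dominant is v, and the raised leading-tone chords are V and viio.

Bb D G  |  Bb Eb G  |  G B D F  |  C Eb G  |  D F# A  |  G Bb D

Bb-D-G: root G is the tonic; minor triad there is i6.
Bb-Eb-G: root Eb is the submediant; major triad there is VI64.
G-B-D-F: chromatic; G is V of iv, so V7/iv.
C-Eb-G: minor triad on C = scale degree 4 → iv.
D-F#-A has root D, degree 5 in G minor, so V.
G-Bb-D: root G is the tonic; minor triad there is i.

i6 - VI64 - V7/iv - iv - V - i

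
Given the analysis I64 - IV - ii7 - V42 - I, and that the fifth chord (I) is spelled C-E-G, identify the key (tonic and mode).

C major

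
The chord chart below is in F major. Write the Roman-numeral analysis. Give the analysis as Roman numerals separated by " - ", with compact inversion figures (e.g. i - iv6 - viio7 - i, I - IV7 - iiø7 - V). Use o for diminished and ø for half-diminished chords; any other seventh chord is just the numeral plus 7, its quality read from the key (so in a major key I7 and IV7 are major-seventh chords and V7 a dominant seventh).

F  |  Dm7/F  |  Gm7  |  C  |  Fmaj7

I - vi65 - ii7 - V - I7

F: major triad on F = scale degree 1 → I.
Dm7/F has root D, degree 6 in F major, so vi65.
Gm7: root G is the supertonic; minor seventh chord there is ii7.
C has root C, degree 5 in F major, so V.
Fmaj7: root F is the tonic; major seventh chord there is I7.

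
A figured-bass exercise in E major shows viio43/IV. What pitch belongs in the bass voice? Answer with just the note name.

D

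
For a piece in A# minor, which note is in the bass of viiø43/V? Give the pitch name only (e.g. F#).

The applied chord viiø43/V is rooted on D##: D##-F##-A#-C##.
The figure 43 means second inversion — the fifth is in the bass.

A#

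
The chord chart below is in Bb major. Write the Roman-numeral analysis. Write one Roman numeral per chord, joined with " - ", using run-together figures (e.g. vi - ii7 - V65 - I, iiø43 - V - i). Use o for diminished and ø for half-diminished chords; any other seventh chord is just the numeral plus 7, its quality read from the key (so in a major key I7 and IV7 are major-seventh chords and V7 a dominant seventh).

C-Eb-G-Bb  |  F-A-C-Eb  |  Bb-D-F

C-Eb-G-Bb has root C, degree 2 in Bb major, so ii7.
F-A-C-Eb: root F is the dominant; dominant seventh chord there is V7.
Bb-D-F: major triad on Bb = scale degree 1 → I.

ii7 - V7 - I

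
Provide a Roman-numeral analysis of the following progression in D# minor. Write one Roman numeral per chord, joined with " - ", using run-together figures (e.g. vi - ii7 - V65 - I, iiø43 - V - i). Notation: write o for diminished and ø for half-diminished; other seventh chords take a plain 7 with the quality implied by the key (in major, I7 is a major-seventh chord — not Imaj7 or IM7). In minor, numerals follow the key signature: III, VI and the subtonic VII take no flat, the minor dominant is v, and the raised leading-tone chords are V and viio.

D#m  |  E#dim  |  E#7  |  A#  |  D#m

i - iio - V7/V - V - i

D#m: minor triad on D# = scale degree 1 → i.
E#dim: root E# is the supertonic; diminished triad there is iio.
E#7: chromatic; E# is V of V, so V7/V.
A#: root A# is the dominant; major triad there is V.
D#m: minor triad on D# = scale degree 1 → i.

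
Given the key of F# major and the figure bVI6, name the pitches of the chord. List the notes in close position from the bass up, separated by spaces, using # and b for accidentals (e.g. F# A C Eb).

F# A D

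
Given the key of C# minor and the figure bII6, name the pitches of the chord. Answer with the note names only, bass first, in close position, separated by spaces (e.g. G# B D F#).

F# A D

bII6 is the Neapolitan sixth — a major triad on the lowered second degree, here in its customary first inversion. In C# minor that root is D.
So the chord is D-F#-A, a major triad.
With the 6 figure the chord is in first inversion; from the bass F# upward in close position it reads F#-A-D.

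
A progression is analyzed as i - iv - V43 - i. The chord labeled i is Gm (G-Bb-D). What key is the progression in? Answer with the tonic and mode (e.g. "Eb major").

G minor

i is given as G-Bb-D — a minor triad with root G.
If G is scale degree 1 and the mode makes that degree carry a minor triad, the tonic is G and the mode is minor.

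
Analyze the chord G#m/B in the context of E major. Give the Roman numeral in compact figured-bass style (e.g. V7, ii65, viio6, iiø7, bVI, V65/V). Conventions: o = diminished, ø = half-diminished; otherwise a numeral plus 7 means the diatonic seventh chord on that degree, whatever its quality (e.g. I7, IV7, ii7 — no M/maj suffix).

The pitches G#-B-D# form a minor triad rooted on G#.
In E major, G# is the mediant; the diatonic minor triad there is iii.
With B in the bass the chord is in first inversion, so the figured bass is 6.

iii6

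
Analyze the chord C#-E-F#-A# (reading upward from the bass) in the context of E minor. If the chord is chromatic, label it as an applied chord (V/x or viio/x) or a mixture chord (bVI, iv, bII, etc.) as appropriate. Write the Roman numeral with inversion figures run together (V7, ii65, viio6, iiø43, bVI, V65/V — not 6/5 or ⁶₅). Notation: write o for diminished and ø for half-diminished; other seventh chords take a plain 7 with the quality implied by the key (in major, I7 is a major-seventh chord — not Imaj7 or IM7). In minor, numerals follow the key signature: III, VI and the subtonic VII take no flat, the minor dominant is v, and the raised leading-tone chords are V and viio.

Stacked in thirds the chord is F#-A#-C#-E: a dominant seventh chord on F#.
F# is not a diatonic chord root with this quality in E minor, but it lies a perfect fifth above B (V), so the chord functions as an applied dominant of V.
With C# in the bass the chord is in second inversion, so the figured bass is 43.

V43/V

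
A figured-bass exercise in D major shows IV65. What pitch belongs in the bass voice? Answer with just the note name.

B

IV in D major has root G; the chord is G-B-D-F#.
The figure 65 means first inversion — the third is in the bass.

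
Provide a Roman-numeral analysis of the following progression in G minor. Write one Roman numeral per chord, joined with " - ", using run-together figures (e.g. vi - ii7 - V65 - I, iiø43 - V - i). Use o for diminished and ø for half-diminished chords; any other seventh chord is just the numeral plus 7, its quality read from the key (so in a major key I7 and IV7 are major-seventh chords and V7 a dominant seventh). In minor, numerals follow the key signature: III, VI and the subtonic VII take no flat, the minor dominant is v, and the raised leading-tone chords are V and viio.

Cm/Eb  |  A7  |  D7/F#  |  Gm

iv6 - V7/V - V65 - i

Cm/Eb has root C, degree 4 in G minor, so iv6.
A7: a dominant seventh chord on A, the applied dominant of V → V7/V.
D7/F# has root D, degree 5 in G minor, so V65.
Gm has root G, degree 1 in G minor, so i.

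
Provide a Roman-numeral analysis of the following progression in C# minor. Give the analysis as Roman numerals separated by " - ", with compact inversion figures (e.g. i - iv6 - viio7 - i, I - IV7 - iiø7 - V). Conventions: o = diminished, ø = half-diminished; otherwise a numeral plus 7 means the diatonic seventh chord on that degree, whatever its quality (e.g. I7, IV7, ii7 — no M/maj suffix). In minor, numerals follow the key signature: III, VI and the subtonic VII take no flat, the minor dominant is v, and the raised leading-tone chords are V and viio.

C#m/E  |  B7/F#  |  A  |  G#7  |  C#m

i6 - VII43 - VI - V7 - i

C#m/E has root C#, degree 1 in C# minor, so i6.
B7/F#: dominant seventh chord on B = scale degree 7 → VII43.
A: root A is the submediant; major triad there is VI.
G#7: root G# is the dominant; dominant seventh chord there is V7.
C#m has root C#, degree 1 in C# minor, so i.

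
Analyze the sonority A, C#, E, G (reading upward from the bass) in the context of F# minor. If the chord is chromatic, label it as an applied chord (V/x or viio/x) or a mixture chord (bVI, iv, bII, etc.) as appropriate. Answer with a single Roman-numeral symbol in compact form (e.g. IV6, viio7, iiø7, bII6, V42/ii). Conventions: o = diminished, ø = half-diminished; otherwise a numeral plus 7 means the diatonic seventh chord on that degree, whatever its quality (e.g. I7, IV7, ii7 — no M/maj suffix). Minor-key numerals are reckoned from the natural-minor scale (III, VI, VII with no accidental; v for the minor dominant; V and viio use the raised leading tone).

V7/VI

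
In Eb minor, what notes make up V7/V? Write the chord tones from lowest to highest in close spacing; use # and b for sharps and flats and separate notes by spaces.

V7/V is a secondary dominant — the dominant seventh of V. V in Eb minor is Bb, so the applied chord's root is F, a perfect fifth above.
Building a dominant seventh chord on F gives F-A-C-Eb.

F A C Eb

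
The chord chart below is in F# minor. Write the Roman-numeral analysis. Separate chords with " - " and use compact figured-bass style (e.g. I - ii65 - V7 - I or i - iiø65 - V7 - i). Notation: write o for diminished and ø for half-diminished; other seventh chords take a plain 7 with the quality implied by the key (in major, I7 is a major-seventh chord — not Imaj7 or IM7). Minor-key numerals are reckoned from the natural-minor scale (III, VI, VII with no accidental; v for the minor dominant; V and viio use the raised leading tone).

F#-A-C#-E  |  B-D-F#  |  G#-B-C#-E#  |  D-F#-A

F#-A-C#-E: minor seventh chord on F# = scale degree 1 → i7.
B-D-F# has root B, degree 4 in F# minor, so iv.
G#-B-C#-E# has root C#, degree 5 in F# minor, so V43.
D-F#-A has root D, degree 6 in F# minor, so VI.

i7 - iv - V43 - VI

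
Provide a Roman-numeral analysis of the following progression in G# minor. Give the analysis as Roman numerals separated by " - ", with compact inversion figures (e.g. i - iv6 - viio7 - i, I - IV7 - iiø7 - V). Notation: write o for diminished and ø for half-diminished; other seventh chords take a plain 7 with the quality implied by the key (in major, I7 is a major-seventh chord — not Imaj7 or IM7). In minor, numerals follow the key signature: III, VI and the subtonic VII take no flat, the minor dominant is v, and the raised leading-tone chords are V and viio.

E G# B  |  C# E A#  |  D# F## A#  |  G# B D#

VI - iio6 - V - i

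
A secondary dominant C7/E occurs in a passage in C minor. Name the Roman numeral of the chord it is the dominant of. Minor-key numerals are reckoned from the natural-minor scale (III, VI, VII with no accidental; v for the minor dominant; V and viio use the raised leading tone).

The chord is a dominant seventh chord on C.
A dominant resolves down a perfect fifth: C → F. In C minor, F is scale degree 4, i.e. iv.

iv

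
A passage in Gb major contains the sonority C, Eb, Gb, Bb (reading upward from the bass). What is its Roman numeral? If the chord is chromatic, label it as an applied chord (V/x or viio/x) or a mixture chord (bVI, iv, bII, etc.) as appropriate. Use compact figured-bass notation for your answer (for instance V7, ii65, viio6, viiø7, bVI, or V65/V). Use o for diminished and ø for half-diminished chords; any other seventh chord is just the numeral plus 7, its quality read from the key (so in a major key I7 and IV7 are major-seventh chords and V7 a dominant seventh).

viiø7/V

Stacked in thirds the chord is C-Eb-Gb-Bb: a half-diminished seventh chord on C.
C sits a half step below Db (V in Gb major); a diminished chord there is the applied leading-tone chord of V.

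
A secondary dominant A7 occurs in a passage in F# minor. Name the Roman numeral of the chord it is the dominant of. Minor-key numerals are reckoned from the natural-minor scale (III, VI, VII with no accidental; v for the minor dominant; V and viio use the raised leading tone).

VI

The chord is a dominant seventh chord on A.
A dominant resolves down a perfect fifth: A → D. In F# minor, D is scale degree 6, i.e. VI.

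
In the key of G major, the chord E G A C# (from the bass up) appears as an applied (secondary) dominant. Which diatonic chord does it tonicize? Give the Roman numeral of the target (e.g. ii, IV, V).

V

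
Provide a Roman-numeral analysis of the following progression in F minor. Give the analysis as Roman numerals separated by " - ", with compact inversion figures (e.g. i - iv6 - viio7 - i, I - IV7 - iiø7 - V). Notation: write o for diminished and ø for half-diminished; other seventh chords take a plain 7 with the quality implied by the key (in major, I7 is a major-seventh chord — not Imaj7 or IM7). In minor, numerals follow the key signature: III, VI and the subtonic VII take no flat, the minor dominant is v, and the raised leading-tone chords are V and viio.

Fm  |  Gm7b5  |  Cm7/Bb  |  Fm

Fm has root F, degree 1 in F minor, so i.
Gm7b5: root G is the supertonic; half-diminished seventh chord there is iiø7.
Cm7/Bb: minor seventh chord on C = scale degree 5 → v42.
Fm: minor triad on F = scale degree 1 → i.

i - iiø7 - v42 - i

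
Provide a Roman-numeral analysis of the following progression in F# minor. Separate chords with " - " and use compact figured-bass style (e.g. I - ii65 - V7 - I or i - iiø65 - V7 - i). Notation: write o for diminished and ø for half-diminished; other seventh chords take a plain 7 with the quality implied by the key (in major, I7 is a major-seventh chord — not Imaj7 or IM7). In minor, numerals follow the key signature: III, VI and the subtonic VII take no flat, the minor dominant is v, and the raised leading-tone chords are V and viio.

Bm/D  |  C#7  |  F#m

iv6 - V7 - i

Bm/D: minor triad on B = scale degree 4 → iv6.
C#7: root C# is the dominant; dominant seventh chord there is V7.
F#m: root F# is the tonic; minor triad there is i.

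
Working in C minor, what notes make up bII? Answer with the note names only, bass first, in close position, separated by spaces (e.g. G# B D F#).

bII is the Neapolitan chord — a major triad on the lowered second degree. In C minor that root is Db.
So the chord is Db-F-Ab, a major triad.

Db F Ab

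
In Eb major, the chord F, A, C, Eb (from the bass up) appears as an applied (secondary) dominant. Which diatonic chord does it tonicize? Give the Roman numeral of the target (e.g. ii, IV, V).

The chord is a dominant seventh chord on F.
A dominant resolves down a perfect fifth: F → Bb. In Eb major, Bb is scale degree 5, i.e. V.

V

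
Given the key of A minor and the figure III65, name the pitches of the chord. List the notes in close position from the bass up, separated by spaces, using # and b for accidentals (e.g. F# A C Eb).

E G B C

The numeral's case and figure indicate a major seventh chord. In A minor its root, the mediant, is C.
Stacking thirds from C gives C-E-G-B.
The figured bass 65 indicates first inversion, placing the third (E) in the bass: E-G-B-C.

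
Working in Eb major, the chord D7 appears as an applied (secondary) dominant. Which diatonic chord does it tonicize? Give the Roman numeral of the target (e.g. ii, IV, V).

iii

The chord is a dominant seventh chord on D.
A dominant resolves down a perfect fifth: D → G. In Eb major, G is scale degree 3, i.e. iii.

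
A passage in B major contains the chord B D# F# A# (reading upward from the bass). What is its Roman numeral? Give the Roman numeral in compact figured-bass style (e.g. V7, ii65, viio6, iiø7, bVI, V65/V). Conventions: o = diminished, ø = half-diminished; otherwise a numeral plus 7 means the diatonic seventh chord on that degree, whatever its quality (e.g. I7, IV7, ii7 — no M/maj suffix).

I7

Stacked in thirds the chord is B-D#-F#-A#: a major seventh chord on B.
B is scale degree 1 in B major, and a major seventh chord on that degree is written I7.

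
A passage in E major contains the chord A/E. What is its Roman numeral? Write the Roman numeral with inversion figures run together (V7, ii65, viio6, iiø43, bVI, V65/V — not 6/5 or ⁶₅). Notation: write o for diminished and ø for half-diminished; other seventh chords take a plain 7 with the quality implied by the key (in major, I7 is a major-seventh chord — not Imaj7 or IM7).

Stacked in thirds the chord is A-C#-E: a major triad on A.
In E major, A is the subdominant; the diatonic major triad there is IV.
With E in the bass the chord is in second inversion, so the figured bass is 64.

IV64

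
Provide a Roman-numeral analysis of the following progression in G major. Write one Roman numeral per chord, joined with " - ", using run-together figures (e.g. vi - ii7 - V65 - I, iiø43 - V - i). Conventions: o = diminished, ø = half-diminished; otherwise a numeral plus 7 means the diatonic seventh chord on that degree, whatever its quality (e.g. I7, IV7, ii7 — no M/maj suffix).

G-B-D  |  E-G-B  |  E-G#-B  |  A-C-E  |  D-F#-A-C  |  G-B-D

I - vi - V/ii - ii - V7 - I

G-B-D: major triad on G = scale degree 1 → I.
E-G-B has root E, degree 6 in G major, so vi.
E-G#-B: chromatic; E is V of ii, so V/ii.
A-C-E: minor triad on A = scale degree 2 → ii.
D-F#-A-C has root D, degree 5 in G major, so V7.
G-B-D: root G is the tonic; major triad there is I.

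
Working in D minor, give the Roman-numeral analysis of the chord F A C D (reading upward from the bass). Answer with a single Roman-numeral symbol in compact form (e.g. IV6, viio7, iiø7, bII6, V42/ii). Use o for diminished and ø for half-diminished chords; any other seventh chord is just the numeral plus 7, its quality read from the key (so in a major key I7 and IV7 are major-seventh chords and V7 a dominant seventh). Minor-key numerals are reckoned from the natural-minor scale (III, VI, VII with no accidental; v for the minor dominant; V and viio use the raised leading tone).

Stacked in thirds the chord is D-F-A-C: a minor seventh chord on D.
In D minor, D is the tonic; the diatonic minor seventh chord there is i7.
With F in the bass the chord is in first inversion, so the figured bass is 65.

i65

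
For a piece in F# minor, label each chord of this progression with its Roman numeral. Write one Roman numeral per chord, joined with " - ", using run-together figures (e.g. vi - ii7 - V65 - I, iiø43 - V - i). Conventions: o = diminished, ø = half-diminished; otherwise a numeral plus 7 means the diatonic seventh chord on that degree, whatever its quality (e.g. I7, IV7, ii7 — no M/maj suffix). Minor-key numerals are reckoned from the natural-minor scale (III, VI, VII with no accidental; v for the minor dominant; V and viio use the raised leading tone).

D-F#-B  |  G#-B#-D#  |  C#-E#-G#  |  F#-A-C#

D-F#-B: root B is the subdominant; minor triad there is iv6.
G#-B#-D# is the secondary dominant of V (major triad on G#): V/V.
C#-E#-G#: major triad on C# = scale degree 5 → V.
F#-A-C# has root F#, degree 1 in F# minor, so i.

iv6 - V/V - V - i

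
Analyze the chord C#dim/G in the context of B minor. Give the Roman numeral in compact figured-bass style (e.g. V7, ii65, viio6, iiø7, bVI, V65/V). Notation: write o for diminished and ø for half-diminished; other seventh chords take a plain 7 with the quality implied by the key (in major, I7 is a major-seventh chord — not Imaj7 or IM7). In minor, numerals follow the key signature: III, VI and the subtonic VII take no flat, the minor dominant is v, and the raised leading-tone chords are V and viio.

The pitches C#-E-G form a diminished triad rooted on C#.
C# is scale degree 2 in B minor, and a diminished triad on that degree is written iio.
With G in the bass the chord is in second inversion, so the figured bass is 64.

iio64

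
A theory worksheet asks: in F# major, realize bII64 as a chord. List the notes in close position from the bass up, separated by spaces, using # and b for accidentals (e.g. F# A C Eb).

D G B

Scale degree 2 in F# major is G#; lowering it a half step gives G. bII64 is the Neapolitan chord — a major triad on the lowered second degree.
So the chord is G-B-D.
The figured bass 64 indicates second inversion, placing the fifth (D) in the bass: D-G-B.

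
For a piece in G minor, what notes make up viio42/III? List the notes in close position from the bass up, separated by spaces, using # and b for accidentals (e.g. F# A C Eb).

The slash marks an applied leading-tone chord: viio of III. In G minor, III is Bb, so the leading tone to it is A, a half step below.
Building a fully diminished seventh chord on A gives A-C-Eb-Gb.
With the 42 figure the chord is in third inversion; from the bass Gb upward in close position it reads Gb-A-C-Eb.

Gb A C Eb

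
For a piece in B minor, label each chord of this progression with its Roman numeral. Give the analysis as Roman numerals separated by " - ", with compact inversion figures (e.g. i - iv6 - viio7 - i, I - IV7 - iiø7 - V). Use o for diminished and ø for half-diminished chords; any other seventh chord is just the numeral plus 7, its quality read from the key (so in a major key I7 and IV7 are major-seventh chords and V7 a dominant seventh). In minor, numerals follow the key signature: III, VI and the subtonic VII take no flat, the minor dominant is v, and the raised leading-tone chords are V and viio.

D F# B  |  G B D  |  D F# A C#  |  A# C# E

D-F#-B: minor triad on B = scale degree 1 → i6.
G-B-D: major triad on G = scale degree 6 → VI.
D-F#-A-C# has root D, degree 3 in B minor, so III7.
A#-C#-E has root A#, degree 7 in B minor, so viio.

i6 - VI - III7 - viio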